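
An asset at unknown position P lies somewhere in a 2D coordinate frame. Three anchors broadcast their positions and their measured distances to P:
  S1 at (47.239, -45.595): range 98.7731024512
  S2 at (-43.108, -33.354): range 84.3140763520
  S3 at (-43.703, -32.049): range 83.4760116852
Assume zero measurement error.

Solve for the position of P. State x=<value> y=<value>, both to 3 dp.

eq1: (x − 47.239)² + (y + 45.595)² = 98.7731024512²
eq2: (x + 43.108)² + (y + 33.354)² = 84.3140763520²
eq3: (x + 43.703)² + (y + 32.049)² = 83.4760116852²
eq2−eq3, eq2−eq1 (x²,y² cancel):
  -1.190·x + 2.610·y = 106.920574
  180.694·x − 24.482·y = -1307.624131
det = -1.190·-24.482 − 2.610·180.694 = -442.477760
x = (106.920574·-24.482 − 2.610·-1307.624131) / -442.477760 = -1.797310
y = (-1.190·-1307.624131 − 106.920574·180.694) / -442.477760 = 40.146274

x=-1.797 y=40.146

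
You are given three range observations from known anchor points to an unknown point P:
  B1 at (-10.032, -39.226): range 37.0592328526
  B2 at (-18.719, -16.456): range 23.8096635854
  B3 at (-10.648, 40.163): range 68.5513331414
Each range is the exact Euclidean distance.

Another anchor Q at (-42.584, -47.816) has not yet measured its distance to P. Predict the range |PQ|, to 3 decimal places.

27.094

eq1: (x + 10.032)² + (y + 39.226)² = 37.0592328526²
eq2: (x + 18.719)² + (y + 16.456)² = 23.8096635854²
eq3: (x + 10.648)² + (y − 40.163)² = 68.5513331414²
eq1−eq2, eq1−eq3 (x²,y² cancel):
  -17.374·x + 45.540·y = -211.632543
  -1.232·x + 158.778·y = -3238.772163
det = -17.374·158.778 − 45.540·-1.232 = -2702.503692
x = (-211.632543·158.778 − 45.540·-3238.772163) / -2702.503692 = -42.142807
y = (-17.374·-3238.772163 − -211.632543·-1.232) / -2702.503692 = -20.725114
|P − Q| = √((-42.142807 − -42.584)² + (-20.725114 − -47.816)²) = 27.094479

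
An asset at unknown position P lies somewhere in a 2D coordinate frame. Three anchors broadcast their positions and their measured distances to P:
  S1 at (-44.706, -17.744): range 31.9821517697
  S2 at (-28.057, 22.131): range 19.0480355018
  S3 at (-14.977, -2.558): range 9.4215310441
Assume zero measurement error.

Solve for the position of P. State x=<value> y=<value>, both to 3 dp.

eq1: (x + 44.706)² + (y + 17.744)² = 31.9821517697²
eq2: (x + 28.057)² + (y − 22.131)² = 19.0480355018²
eq3: (x + 14.977)² + (y + 2.558)² = 9.4215310441²
eq1−eq3, eq1−eq2 (x²,y² cancel):
  59.458·x + 30.372·y = -1148.529294
  33.298·x + 79.750·y = -376.469187
det = 59.458·79.750 − 30.372·33.298 = 3730.448644
x = (-1148.529294·79.750 − 30.372·-376.469187) / 3730.448644 = -21.488324
y = (59.458·-376.469187 − -1148.529294·33.298) / 3730.448644 = 4.251398

x=-21.488 y=4.251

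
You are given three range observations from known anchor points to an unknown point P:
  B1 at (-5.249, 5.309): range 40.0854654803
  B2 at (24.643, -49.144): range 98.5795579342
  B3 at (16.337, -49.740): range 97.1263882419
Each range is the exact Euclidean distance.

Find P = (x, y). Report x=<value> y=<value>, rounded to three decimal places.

eq1: (x + 5.249)² + (y − 5.309)² = 40.0854654803²
eq2: (x − 24.643)² + (y + 49.144)² = 98.5795579342²
eq3: (x − 16.337)² + (y + 49.740)² = 97.1263882419²
eq3−eq1, eq3−eq2 (x²,y² cancel):
  -43.172·x + 110.098·y = 5141.463063
  16.612·x + 1.192·y = -2.948934
det = -43.172·1.192 − 110.098·16.612 = -1880.409000
x = (5141.463063·1.192 − 110.098·-2.948934) / -1880.409000 = -3.431857
y = (-43.172·-2.948934 − 5141.463063·16.612) / -1880.409000 = 45.353257

x=-3.432 y=45.353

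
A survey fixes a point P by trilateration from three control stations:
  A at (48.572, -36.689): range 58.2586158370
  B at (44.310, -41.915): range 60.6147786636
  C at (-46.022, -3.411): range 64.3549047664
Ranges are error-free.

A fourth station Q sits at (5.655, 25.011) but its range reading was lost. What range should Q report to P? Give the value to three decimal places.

eq1: (x − 48.572)² + (y + 36.689)² = 58.2586158370²
eq2: (x − 44.310)² + (y + 41.915)² = 60.6147786636²
eq3: (x + 46.022)² + (y + 3.411)² = 64.3549047664²
eq1−eq2, eq1−eq3 (x²,y² cancel):
  -8.524·x − 10.452·y = -265.163653
  -189.188·x + 66.556·y = -2323.149948
det = -8.524·66.556 − -10.452·-189.188 = -2544.716320
x = (-265.163653·66.556 − -10.452·-2323.149948) / -2544.716320 = 16.477198
y = (-8.524·-2323.149948 − -265.163653·-189.188) / -2544.716320 = 11.931881
|P − Q| = √((16.477198 − 5.655)² + (11.931881 − 25.011)²) = 16.975964

16.976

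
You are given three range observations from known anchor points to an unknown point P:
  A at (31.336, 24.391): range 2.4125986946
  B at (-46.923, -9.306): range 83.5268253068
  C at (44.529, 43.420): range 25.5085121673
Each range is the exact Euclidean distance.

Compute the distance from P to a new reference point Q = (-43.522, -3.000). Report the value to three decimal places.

78.135

eq1: (x − 31.336)² + (y − 24.391)² = 2.4125986946²
eq2: (x + 46.923)² + (y + 9.306)² = 83.5268253068²
eq3: (x − 44.529)² + (y − 43.420)² = 25.5085121673²
eq1−eq2, eq1−eq3 (x²,y² cancel):
  -156.518·x − 67.394·y = -6259.406125
  26.386·x + 38.058·y = 1646.398903
det = -156.518·38.058 − -67.394·26.386 = -4178.503960
x = (-6259.406125·38.058 − -67.394·1646.398903) / -4178.503960 = 30.456611
y = (-156.518·1646.398903 − -6259.406125·26.386) / -4178.503960 = 22.144379
|P − Q| = √((30.456611 − -43.522)² + (22.144379 − -3.000)²) = 78.134977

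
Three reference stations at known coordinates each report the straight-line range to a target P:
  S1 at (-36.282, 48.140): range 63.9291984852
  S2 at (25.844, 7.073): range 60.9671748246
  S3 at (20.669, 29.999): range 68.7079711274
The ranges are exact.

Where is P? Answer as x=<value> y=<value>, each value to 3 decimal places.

eq1: (x + 36.282)² + (y − 48.140)² = 63.9291984852²
eq2: (x − 25.844)² + (y − 7.073)² = 60.9671748246²
eq3: (x − 20.669)² + (y − 29.999)² = 68.7079711274²
eq1−eq3, eq1−eq2 (x²,y² cancel):
  113.902·x − 36.282·y = -2940.538439
  124.252·x − 82.134·y = -2545.957446
det = 113.902·-82.134 − -36.282·124.252 = -4847.115804
x = (-2940.538439·-82.134 − -36.282·-2545.957446) / -4847.115804 = -30.770001
y = (113.902·-2545.957446 − -2940.538439·124.252) / -4847.115804 = -15.551132

x=-30.770 y=-15.551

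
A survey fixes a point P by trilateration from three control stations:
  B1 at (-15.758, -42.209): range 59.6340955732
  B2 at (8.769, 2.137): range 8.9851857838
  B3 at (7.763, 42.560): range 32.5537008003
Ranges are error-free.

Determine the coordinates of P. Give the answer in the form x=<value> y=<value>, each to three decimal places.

x=12.430 y=10.343

eq1: (x + 15.758)² + (y + 42.209)² = 59.6340955732²
eq2: (x − 8.769)² + (y − 2.137)² = 8.9851857838²
eq3: (x − 7.763)² + (y − 42.560)² = 32.5537008003²
eq3−eq1, eq3−eq2 (x²,y² cancel):
  -47.042·x − 169.538·y = -2338.185443
  2.012·x − 80.846·y = -811.145767
det = -47.042·-80.846 − -169.538·2.012 = 4144.267988
x = (-2338.185443·-80.846 − -169.538·-811.145767) / 4144.267988 = 12.429918
y = (-47.042·-811.145767 − -2338.185443·2.012) / 4144.267988 = 10.342562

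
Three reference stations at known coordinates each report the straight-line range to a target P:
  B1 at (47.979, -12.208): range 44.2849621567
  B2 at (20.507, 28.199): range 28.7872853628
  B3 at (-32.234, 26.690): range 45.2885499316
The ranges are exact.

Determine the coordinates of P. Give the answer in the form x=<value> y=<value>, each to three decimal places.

eq1: (x − 47.979)² + (y + 12.208)² = 44.2849621567²
eq2: (x − 20.507)² + (y − 28.199)² = 28.7872853628²
eq3: (x + 32.234)² + (y − 26.690)² = 45.2885499316²
eq2−eq3, eq2−eq1 (x²,y² cancel):
  -105.482·x − 3.018·y = -686.678750
  54.944·x − 80.814·y = 102.848980
det = -105.482·-80.814 − -3.018·54.944 = 8690.243340
x = (-686.678750·-80.814 − -3.018·102.848980) / 8690.243340 = 6.421415
y = (-105.482·102.848980 − -686.678750·54.944) / 8690.243340 = 3.093143

x=6.421 y=3.093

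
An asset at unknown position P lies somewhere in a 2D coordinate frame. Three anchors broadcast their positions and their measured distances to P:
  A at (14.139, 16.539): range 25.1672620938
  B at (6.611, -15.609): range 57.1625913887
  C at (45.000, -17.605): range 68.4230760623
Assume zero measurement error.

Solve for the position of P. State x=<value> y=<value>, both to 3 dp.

x=10.404 y=41.428

eq1: (x − 14.139)² + (y − 16.539)² = 25.1672620938²
eq2: (x − 6.611)² + (y + 15.609)² = 57.1625913887²
eq3: (x − 45.000)² + (y + 17.605)² = 68.4230760623²
eq2−eq1, eq2−eq3 (x²,y² cancel):
  15.056·x + 64.296·y = 2820.274413
  76.778·x − 3.992·y = 633.434339
det = 15.056·-3.992 − 64.296·76.778 = -4996.621840
x = (2820.274413·-3.992 − 64.296·633.434339) / -4996.621840 = 10.404195
y = (15.056·633.434339 − 2820.274413·76.778) / -4996.621840 = 41.427598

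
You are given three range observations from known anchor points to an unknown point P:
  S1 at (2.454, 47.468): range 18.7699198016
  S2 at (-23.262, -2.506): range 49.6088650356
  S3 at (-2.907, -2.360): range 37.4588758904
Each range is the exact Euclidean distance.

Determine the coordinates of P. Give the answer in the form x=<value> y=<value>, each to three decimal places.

eq1: (x − 2.454)² + (y − 47.468)² = 18.7699198016²
eq2: (x + 23.262)² + (y + 2.506)² = 49.6088650356²
eq3: (x + 2.907)² + (y + 2.360)² = 37.4588758904²
eq1−eq2, eq1−eq3 (x²,y² cancel):
  -51.432·x − 99.948·y = -3820.562061
  -10.722·x − 99.656·y = -3296.070385
det = -51.432·-99.656 − -99.948·-10.722 = 4053.864936
x = (-3820.562061·-99.656 − -99.948·-3296.070385) / 4053.864936 = 12.656142
y = (-51.432·-3296.070385 − -3820.562061·-10.722) / 4053.864936 = 31.712804

x=12.656 y=31.713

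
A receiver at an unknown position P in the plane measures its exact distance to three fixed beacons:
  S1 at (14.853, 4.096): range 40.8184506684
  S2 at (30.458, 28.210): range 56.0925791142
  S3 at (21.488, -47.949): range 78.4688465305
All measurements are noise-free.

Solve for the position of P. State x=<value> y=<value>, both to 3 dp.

eq1: (x − 14.853)² + (y − 4.096)² = 40.8184506684²
eq2: (x − 30.458)² + (y − 28.210)² = 56.0925791142²
eq3: (x − 21.488)² + (y + 47.949)² = 78.4688465305²
eq2−eq1, eq2−eq3 (x²,y² cancel):
  -31.210·x − 48.228·y = -5.873522
  -17.940·x − 152.318·y = -1973.635563
det = -31.210·-152.318 − -48.228·-17.940 = 3888.634460
x = (-5.873522·-152.318 − -48.228·-1973.635563) / 3888.634460 = -24.247549
y = (-31.210·-1973.635563 − -5.873522·-17.940) / 3888.634460 = 15.813210

x=-24.248 y=15.813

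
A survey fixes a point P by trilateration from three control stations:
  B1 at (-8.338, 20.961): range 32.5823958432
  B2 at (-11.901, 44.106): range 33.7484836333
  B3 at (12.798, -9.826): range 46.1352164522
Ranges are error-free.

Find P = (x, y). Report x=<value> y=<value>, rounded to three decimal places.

eq1: (x + 8.338)² + (y − 20.961)² = 32.5823958432²
eq2: (x + 11.901)² + (y − 44.106)² = 33.7484836333²
eq3: (x − 12.798)² + (y + 9.826)² = 46.1352164522²
eq3−eq2, eq3−eq1 (x²,y² cancel):
  -49.398·x + 107.864·y = 2816.132007
  -42.272·x + 61.574·y = 1315.392363
det = -49.398·61.574 − 107.864·-42.272 = 1517.994556
x = (2816.132007·61.574 − 107.864·1315.392363) / 1517.994556 = 20.762282
y = (-49.398·1315.392363 − 2816.132007·-42.272) / 1517.994556 = 35.616584

x=20.762 y=35.617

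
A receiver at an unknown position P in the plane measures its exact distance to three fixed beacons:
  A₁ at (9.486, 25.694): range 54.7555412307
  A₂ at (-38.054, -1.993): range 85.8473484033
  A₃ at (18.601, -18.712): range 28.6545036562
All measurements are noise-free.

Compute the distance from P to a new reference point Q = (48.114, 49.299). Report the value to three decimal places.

eq1: (x − 9.486)² + (y − 25.694)² = 54.7555412307²
eq2: (x + 38.054)² + (y + 1.993)² = 85.8473484033²
eq3: (x − 18.601)² + (y + 18.712)² = 28.6545036562²
eq2−eq3, eq2−eq1 (x²,y² cancel):
  113.310·x − 33.438·y = 5792.743828
  95.080·x + 55.374·y = 3669.684799
det = 113.310·55.374 − -33.438·95.080 = 9453.712980
x = (5792.743828·55.374 − -33.438·3669.684799) / 9453.712980 = 46.910068
y = (113.310·3669.684799 − 5792.743828·95.080) / 9453.712980 = -14.276094
|P − Q| = √((46.910068 − 48.114)² + (-14.276094 − 49.299)²) = 63.586493

63.586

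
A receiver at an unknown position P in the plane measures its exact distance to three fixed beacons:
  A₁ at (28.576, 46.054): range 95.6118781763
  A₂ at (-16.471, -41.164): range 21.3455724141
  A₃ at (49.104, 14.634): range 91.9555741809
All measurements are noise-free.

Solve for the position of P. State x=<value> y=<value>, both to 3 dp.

x=-32.721 y=-27.324

eq1: (x − 28.576)² + (y − 46.054)² = 95.6118781763²
eq2: (x + 16.471)² + (y + 41.164)² = 21.3455724141²
eq3: (x − 49.104)² + (y − 14.634)² = 91.9555741809²
eq3−eq1, eq3−eq2 (x²,y² cancel):
  -41.056·x + 62.840·y = -373.601705
  -131.150·x − 111.596·y = 7340.606126
det = -41.056·-111.596 − 62.840·-131.150 = 12823.151376
x = (-373.601705·-111.596 − 62.840·7340.606126) / 12823.151376 = -32.721382
y = (-41.056·7340.606126 − -373.601705·-131.150) / 12823.151376 = -27.323532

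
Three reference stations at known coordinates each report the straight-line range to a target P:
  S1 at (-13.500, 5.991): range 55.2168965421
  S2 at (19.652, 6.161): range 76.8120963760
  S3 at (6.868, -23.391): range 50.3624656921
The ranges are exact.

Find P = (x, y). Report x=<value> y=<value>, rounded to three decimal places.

x=-39.676 y=-42.627

eq1: (x + 13.500)² + (y − 5.991)² = 55.2168965421²
eq2: (x − 19.652)² + (y − 6.161)² = 76.8120963760²
eq3: (x − 6.868)² + (y + 23.391)² = 50.3624656921²
eq3−eq1, eq3−eq2 (x²,y² cancel):
  -40.736·x + 58.764·y = -888.693937
  25.568·x + 59.104·y = -3533.869479
det = -40.736·59.104 − 58.764·25.568 = -3910.138496
x = (-888.693937·59.104 − 58.764·-3533.869479) / -3910.138496 = -39.676073
y = (-40.736·-3533.869479 − -888.693937·25.568) / -3910.138496 = -42.627092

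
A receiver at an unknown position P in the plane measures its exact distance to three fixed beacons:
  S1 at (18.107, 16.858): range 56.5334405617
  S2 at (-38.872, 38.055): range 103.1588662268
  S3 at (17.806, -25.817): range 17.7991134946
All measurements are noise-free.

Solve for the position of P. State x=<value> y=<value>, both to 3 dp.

eq1: (x − 18.107)² + (y − 16.858)² = 56.5334405617²
eq2: (x + 38.872)² + (y − 38.055)² = 103.1588662268²
eq3: (x − 17.806)² + (y + 25.817)² = 17.7991134946²
eq1−eq3, eq1−eq2 (x²,y² cancel):
  -0.602·x − 85.350·y = 3250.736973
  -113.958·x + 42.394·y = -5098.561983
det = -0.602·42.394 − -85.350·-113.958 = -9751.836488
x = (3250.736973·42.394 − -85.350·-5098.561983) / -9751.836488 = 30.491746
y = (-0.602·-5098.561983 − 3250.736973·-113.958) / -9751.836488 = -38.302203

x=30.492 y=-38.302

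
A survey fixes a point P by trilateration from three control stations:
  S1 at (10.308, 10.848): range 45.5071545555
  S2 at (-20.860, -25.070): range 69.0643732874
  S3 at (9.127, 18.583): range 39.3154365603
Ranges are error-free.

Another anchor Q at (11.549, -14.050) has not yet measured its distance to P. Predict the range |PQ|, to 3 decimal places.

66.485

eq1: (x − 10.308)² + (y − 10.848)² = 45.5071545555²
eq2: (x + 20.860)² + (y + 25.070)² = 69.0643732874²
eq3: (x − 9.127)² + (y − 18.583)² = 39.3154365603²
eq3−eq2, eq3−eq1 (x²,y² cancel):
  -59.974·x − 87.306·y = -2589.169624
  2.362·x − 15.470·y = -729.893614
det = -59.974·-15.470 − -87.306·2.362 = 1134.014552
x = (-2589.169624·-15.470 − -87.306·-729.893614) / 1134.014552 = -20.872429
y = (-59.974·-729.893614 − -2589.169624·2.362) / 1134.014552 = 43.994372
|P − Q| = √((-20.872429 − 11.549)² + (43.994372 − -14.050)²) = 66.485323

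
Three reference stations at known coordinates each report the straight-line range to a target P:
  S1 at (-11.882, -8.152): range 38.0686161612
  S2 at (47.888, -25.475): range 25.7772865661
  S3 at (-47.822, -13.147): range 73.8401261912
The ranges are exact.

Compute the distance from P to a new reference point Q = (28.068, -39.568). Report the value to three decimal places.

27.796

eq1: (x + 11.882)² + (y + 8.152)² = 38.0686161612²
eq2: (x − 47.888)² + (y + 25.475)² = 25.7772865661²
eq3: (x + 47.822)² + (y + 13.147)² = 73.8401261912²
eq2−eq1, eq2−eq3 (x²,y² cancel):
  -119.540·x + 34.646·y = -3519.350175
  -191.420·x + 24.656·y = -5270.344609
det = -119.540·24.656 − 34.646·-191.420 = 3684.559080
x = (-3519.350175·24.656 − 34.646·-5270.344609) / 3684.559080 = 26.006711
y = (-119.540·-5270.344609 − -3519.350175·-191.420) / 3684.559080 = -11.848640
|P − Q| = √((26.006711 − 28.068)² + (-11.848640 − -39.568)²) = 27.795895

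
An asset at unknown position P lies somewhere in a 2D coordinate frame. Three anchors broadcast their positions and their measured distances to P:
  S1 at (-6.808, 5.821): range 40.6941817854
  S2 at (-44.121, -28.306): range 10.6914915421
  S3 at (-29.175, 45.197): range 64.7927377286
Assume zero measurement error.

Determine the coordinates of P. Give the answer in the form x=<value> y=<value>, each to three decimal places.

x=-39.197 y=-18.816

eq1: (x + 6.808)² + (y − 5.821)² = 40.6941817854²
eq2: (x + 44.121)² + (y + 28.306)² = 10.6914915421²
eq3: (x + 29.175)² + (y − 45.197)² = 64.7927377286²
eq3−eq1, eq3−eq2 (x²,y² cancel):
  44.734·x − 78.752·y = -271.634098
  -29.892·x − 147.006·y = 3937.733714
det = 44.734·-147.006 − -78.752·-29.892 = -8930.221188
x = (-271.634098·-147.006 − -78.752·3937.733714) / -8930.221188 = -39.196817
y = (44.734·3937.733714 − -271.634098·-29.892) / -8930.221188 = -18.815983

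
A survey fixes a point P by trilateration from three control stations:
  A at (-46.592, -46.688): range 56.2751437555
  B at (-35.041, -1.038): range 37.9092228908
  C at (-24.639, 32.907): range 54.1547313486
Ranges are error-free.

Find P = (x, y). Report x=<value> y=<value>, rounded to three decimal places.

x=0.096 y=-15.269

eq1: (x + 46.592)² + (y + 46.688)² = 56.2751437555²
eq2: (x + 35.041)² + (y + 1.038)² = 37.9092228908²
eq3: (x + 24.639)² + (y − 32.907)² = 54.1547313486²
eq3−eq1, eq3−eq2 (x²,y² cancel):
  -43.906·x − 159.190·y = 2426.475961
  -20.804·x − 67.890·y = 1034.623902
det = -43.906·-67.890 − -159.190·-20.804 = -331.010420
x = (2426.475961·-67.890 − -159.190·1034.623902) / -331.010420 = 0.095689
y = (-43.906·1034.623902 − 2426.475961·-20.804) / -331.010420 = -15.269032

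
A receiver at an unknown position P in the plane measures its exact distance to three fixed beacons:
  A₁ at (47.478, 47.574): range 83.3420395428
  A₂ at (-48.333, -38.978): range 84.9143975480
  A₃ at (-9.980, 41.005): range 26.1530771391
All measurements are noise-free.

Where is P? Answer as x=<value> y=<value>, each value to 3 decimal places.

eq1: (x − 47.478)² + (y − 47.574)² = 83.3420395428²
eq2: (x + 48.333)² + (y + 38.978)² = 84.9143975480²
eq3: (x + 9.980)² + (y − 41.005)² = 26.1530771391²
eq3−eq2, eq3−eq1 (x²,y² cancel):
  -76.706·x − 159.966·y = -4452.118519
  114.916·x + 13.138·y = -3525.476576
det = -76.706·13.138 − -159.966·114.916 = 17374.889428
x = (-4452.118519·13.138 − -159.966·-3525.476576) / 17374.889428 = -35.824592
y = (-76.706·-3525.476576 − -4452.118519·114.916) / 17374.889428 = 45.010062

x=-35.825 y=45.010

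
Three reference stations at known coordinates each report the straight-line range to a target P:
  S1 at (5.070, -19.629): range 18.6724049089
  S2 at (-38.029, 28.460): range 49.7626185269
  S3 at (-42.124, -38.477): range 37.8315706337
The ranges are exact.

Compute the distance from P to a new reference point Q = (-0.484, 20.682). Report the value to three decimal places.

eq1: (x − 5.070)² + (y + 19.629)² = 18.6724049089²
eq2: (x + 38.029)² + (y − 28.460)² = 49.7626185269²
eq3: (x + 42.124)² + (y + 38.477)² = 37.8315706337²
eq2−eq3, eq2−eq1 (x²,y² cancel):
  -8.190·x − 133.874·y = 2043.824930
  86.198·x − 96.178·y = 282.485598
det = -8.190·-96.178 − -133.874·86.198 = 12327.368872
x = (2043.824930·-96.178 − -133.874·282.485598) / 12327.368872 = -12.878135
y = (-8.190·282.485598 − 2043.824930·86.198) / 12327.368872 = -14.478935
|P − Q| = √((-12.878135 − -0.484)² + (-14.478935 − 20.682)²) = 37.281443

37.281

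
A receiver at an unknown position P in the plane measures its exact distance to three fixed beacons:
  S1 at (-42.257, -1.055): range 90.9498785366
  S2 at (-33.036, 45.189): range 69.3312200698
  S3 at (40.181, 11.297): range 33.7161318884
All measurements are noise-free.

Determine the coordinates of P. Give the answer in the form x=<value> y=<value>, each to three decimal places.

eq1: (x + 42.257)² + (y + 1.055)² = 90.9498785366²
eq2: (x + 33.036)² + (y − 45.189)² = 69.3312200698²
eq3: (x − 40.181)² + (y − 11.297)² = 33.7161318884²
eq1−eq2, eq1−eq3 (x²,y² cancel):
  18.442·x + 92.488·y = 4811.718272
  164.876·x + 24.704·y = 7090.470752
det = 18.442·24.704 − 92.488·164.876 = -14793.460320
x = (4811.718272·24.704 − 92.488·7090.470752) / -14793.460320 = 36.294062
y = (18.442·7090.470752 − 4811.718272·164.876) / -14793.460320 = 44.788331

x=36.294 y=44.788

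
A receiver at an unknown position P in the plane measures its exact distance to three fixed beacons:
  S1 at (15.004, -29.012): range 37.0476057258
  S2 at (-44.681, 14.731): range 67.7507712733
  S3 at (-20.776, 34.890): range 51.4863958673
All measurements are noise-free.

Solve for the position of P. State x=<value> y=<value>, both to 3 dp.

x=22.654 y=7.237

eq1: (x − 15.004)² + (y + 29.012)² = 37.0476057258²
eq2: (x + 44.681)² + (y − 14.731)² = 67.7507712733²
eq3: (x + 20.776)² + (y − 34.890)² = 51.4863958673²
eq3−eq2, eq3−eq1 (x²,y² cancel):
  -47.810·x − 40.318·y = -1374.878203
  71.560·x − 127.804·y = 696.185753
det = -47.810·-127.804 − -40.318·71.560 = 8995.465320
x = (-1374.878203·-127.804 − -40.318·696.185753) / 8995.465320 = 22.654053
y = (-47.810·696.185753 − -1374.878203·71.560) / 8995.465320 = 7.237162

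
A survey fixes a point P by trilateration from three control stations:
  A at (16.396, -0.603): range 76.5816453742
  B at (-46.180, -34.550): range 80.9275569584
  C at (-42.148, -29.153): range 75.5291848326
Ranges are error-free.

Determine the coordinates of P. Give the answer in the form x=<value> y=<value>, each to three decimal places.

eq1: (x − 16.396)² + (y + 0.603)² = 76.5816453742²
eq2: (x + 46.180)² + (y + 34.550)² = 80.9275569584²
eq3: (x + 42.148)² + (y + 29.153)² = 75.5291848326²
eq3−eq1, eq3−eq2 (x²,y² cancel):
  117.088·x + 57.100·y = -2517.249535
  -8.064·x − 10.794·y = -144.668127
det = 117.088·-10.794 − 57.100·-8.064 = -803.393472
x = (-2517.249535·-10.794 − 57.100·-144.668127) / -803.393472 = -44.102601
y = (117.088·-144.668127 − -2517.249535·-8.064) / -803.393472 = 46.350889

x=-44.103 y=46.351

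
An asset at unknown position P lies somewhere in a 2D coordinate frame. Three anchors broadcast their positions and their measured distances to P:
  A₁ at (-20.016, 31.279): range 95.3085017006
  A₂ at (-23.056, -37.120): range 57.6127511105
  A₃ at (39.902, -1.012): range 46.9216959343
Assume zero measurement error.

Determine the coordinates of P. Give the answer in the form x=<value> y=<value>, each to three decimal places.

eq1: (x + 20.016)² + (y − 31.279)² = 95.3085017006²
eq2: (x + 23.056)² + (y + 37.120)² = 57.6127511105²
eq3: (x − 39.902)² + (y + 1.012)² = 46.9216959343²
eq3−eq2, eq3−eq1 (x²,y² cancel):
  -125.916·x − 72.216·y = -801.303753
  -119.836·x + 64.582·y = -7096.242598
det = -125.916·64.582 − -72.216·-119.836 = -16785.983688
x = (-801.303753·64.582 − -72.216·-7096.242598) / -16785.983688 = 33.612094
y = (-125.916·-7096.242598 − -801.303753·-119.836) / -16785.983688 = -47.510200

x=33.612 y=-47.510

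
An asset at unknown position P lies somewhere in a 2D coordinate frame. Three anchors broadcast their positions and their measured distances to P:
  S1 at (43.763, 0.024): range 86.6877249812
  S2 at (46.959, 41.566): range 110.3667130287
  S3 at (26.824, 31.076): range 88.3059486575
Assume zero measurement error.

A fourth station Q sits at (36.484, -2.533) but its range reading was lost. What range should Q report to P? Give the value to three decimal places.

78.973

eq1: (x − 43.763)² + (y − 0.024)² = 86.6877249812²
eq2: (x − 46.959)² + (y − 41.566)² = 110.3667130287²
eq3: (x − 26.824)² + (y − 31.076)² = 88.3059486575²
eq2−eq3, eq2−eq1 (x²,y² cancel):
  -40.270·x − 20.980·y = 2135.235491
  -6.392·x − 83.084·y = 2648.370390
det = -40.270·-83.084 − -20.980·-6.392 = 3211.688520
x = (2135.235491·-83.084 − -20.980·2648.370390) / 3211.688520 = -37.936772
y = (-40.270·2648.370390 − 2135.235491·-6.392) / 3211.688520 = -28.957182
|P − Q| = √((-37.936772 − 36.484)² + (-28.957182 − -2.533)²) = 78.972709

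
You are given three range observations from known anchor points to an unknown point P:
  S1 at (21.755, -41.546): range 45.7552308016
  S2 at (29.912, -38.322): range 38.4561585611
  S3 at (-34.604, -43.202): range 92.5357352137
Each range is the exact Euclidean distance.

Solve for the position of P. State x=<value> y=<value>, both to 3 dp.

eq1: (x − 21.755)² + (y + 41.546)² = 45.7552308016²
eq2: (x − 29.912)² + (y + 38.322)² = 38.4561585611²
eq3: (x + 34.604)² + (y + 43.202)² = 92.5357352137²
eq1−eq3, eq1−eq2 (x²,y² cancel):
  -112.718·x − 3.312·y = -5604.821667
  16.314·x + 6.448·y = 778.618301
det = -112.718·6.448 − -3.312·16.314 = -672.773696
x = (-5604.821667·6.448 − -3.312·778.618301) / -672.773696 = 49.884689
y = (-112.718·778.618301 − -5604.821667·16.314) / -672.773696 = -5.459136

x=49.885 y=-5.459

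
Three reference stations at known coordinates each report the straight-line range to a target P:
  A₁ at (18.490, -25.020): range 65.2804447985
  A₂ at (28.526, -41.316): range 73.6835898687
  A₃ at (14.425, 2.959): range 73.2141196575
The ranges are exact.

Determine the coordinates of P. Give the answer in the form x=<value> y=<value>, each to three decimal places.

eq1: (x − 18.490)² + (y + 25.020)² = 65.2804447985²
eq2: (x − 28.526)² + (y + 41.316)² = 73.6835898687²
eq3: (x − 14.425)² + (y − 2.959)² = 73.2141196575²
eq3−eq1, eq3−eq2 (x²,y² cancel):
  8.130·x − 55.958·y = 1849.815038
  28.202·x − 88.550·y = 2234.944127
det = 8.130·-88.550 − -55.958·28.202 = 858.216016
x = (1849.815038·-88.550 − -55.958·2234.944127) / 858.216016 = -45.137958
y = (8.130·2234.944127 − 1849.815038·28.202) / 858.216016 = -39.615187

x=-45.138 y=-39.615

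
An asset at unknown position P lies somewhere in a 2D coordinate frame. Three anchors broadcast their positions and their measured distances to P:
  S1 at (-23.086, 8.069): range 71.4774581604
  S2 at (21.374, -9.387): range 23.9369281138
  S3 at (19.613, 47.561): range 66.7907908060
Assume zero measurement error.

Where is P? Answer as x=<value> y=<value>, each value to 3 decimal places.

x=44.802 y=-14.298

eq1: (x + 23.086)² + (y − 8.069)² = 71.4774581604²
eq2: (x − 21.374)² + (y + 9.387)² = 23.9369281138²
eq3: (x − 19.613)² + (y − 47.561)² = 66.7907908060²
eq2−eq1, eq2−eq3 (x²,y² cancel):
  -88.920·x + 34.912·y = -4482.941986
  -3.522·x + 113.896·y = -1786.278364
det = -88.920·113.896 − 34.912·-3.522 = -10004.672256
x = (-4482.941986·113.896 − 34.912·-1786.278364) / -10004.672256 = 44.801728
y = (-88.920·-1786.278364 − -4482.941986·-3.522) / -10004.672256 = -14.298015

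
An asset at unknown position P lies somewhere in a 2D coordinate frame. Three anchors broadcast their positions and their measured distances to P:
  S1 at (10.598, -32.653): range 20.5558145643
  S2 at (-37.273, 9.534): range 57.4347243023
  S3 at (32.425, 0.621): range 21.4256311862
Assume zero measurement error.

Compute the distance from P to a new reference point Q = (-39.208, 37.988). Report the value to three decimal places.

eq1: (x − 10.598)² + (y + 32.653)² = 20.5558145643²
eq2: (x + 37.273)² + (y − 9.534)² = 57.4347243023²
eq3: (x − 32.425)² + (y − 0.621)² = 21.4256311862²
eq3−eq2, eq3−eq1 (x²,y² cancel):
  -139.396·x + 17.826·y = -2411.282465
  -43.654·x − 66.548·y = 163.285906
det = -139.396·-66.548 − 17.826·-43.654 = 10054.701212
x = (-2411.282465·-66.548 − 17.826·163.285906) / 10054.701212 = 15.669813
y = (-139.396·163.285906 − -2411.282465·-43.654) / 10054.701212 = -12.732703
|P − Q| = √((15.669813 − -39.208)² + (-12.732703 − 37.988)²) = 74.727265

74.727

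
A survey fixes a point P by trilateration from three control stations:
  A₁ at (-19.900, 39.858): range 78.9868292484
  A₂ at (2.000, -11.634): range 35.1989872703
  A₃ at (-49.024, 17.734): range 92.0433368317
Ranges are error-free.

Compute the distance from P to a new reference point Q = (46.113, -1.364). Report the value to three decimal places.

16.269

eq1: (x + 19.900)² + (y − 39.858)² = 78.9868292484²
eq2: (x − 2.000)² + (y + 11.634)² = 35.1989872703²
eq3: (x + 49.024)² + (y − 17.734)² = 92.0433368317²
eq1−eq3, eq1−eq2 (x²,y² cancel):
  -58.248·x − 44.248·y = -1499.879492
  43.800·x − 102.984·y = 3154.630282
det = -58.248·-102.984 − -44.248·43.800 = 7936.674432
x = (-1499.879492·-102.984 − -44.248·3154.630282) / 7936.674432 = 37.049481
y = (-58.248·3154.630282 − -1499.879492·43.800) / 7936.674432 = -14.874767
|P − Q| = √((37.049481 − 46.113)² + (-14.874767 − -1.364)²) = 16.269241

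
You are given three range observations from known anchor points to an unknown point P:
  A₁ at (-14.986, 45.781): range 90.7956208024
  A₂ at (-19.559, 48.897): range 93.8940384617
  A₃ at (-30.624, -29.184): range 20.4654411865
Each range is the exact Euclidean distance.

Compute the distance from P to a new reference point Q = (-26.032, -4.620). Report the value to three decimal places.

41.227

eq1: (x + 14.986)² + (y − 45.781)² = 90.7956208024²
eq2: (x + 19.559)² + (y − 48.897)² = 93.8940384617²
eq3: (x + 30.624)² + (y + 29.184)² = 20.4654411865²
eq2−eq3, eq2−eq1 (x²,y² cancel):
  -22.130·x − 156.162·y = 7413.320318
  9.146·x − 6.232·y = 119.254769
det = -22.130·-6.232 − -156.162·9.146 = 1566.171812
x = (7413.320318·-6.232 − -156.162·119.254769) / 1566.171812 = -17.607742
y = (-22.130·119.254769 − 7413.320318·9.146) / 1566.171812 = -44.976761
|P − Q| = √((-17.607742 − -26.032)² + (-44.976761 − -4.620)²) = 41.226646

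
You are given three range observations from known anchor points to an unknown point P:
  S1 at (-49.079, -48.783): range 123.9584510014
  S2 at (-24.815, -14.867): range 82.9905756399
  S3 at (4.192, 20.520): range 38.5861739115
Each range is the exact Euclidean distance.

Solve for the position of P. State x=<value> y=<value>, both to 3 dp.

eq1: (x + 49.079)² + (y + 48.783)² = 123.9584510014²
eq2: (x + 24.815)² + (y + 14.867)² = 82.9905756399²
eq3: (x − 4.192)² + (y − 20.520)² = 38.5861739115²
eq1−eq2, eq1−eq3 (x²,y² cancel):
  48.528·x + 67.832·y = 4526.544514
  106.542·x + 138.606·y = 9526.918692
det = 48.528·138.606 − 67.832·106.542 = -500.684976
x = (4526.544514·138.606 − 67.832·9526.918692) / -500.684976 = 37.595935
y = (48.528·9526.918692 − 4526.544514·106.542) / -500.684976 = 39.835019

x=37.596 y=39.835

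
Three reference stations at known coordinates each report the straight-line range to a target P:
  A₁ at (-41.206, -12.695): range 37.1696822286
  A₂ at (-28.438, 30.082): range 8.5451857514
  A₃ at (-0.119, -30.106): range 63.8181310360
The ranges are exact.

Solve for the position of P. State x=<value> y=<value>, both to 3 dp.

x=-34.250 y=23.818

eq1: (x + 41.206)² + (y + 12.695)² = 37.1696822286²
eq2: (x + 28.438)² + (y − 30.082)² = 8.5451857514²
eq3: (x + 0.119)² + (y + 30.106)² = 63.8181310360²
eq1−eq2, eq1−eq3 (x²,y² cancel):
  25.536·x + 85.554·y = 1163.114184
  82.174·x − 34.822·y = -3643.880636
det = 25.536·-34.822 − 85.554·82.174 = -7919.528988
x = (1163.114184·-34.822 − 85.554·-3643.880636) / -7919.528988 = -34.250345
y = (25.536·-3643.880636 − 1163.114184·82.174) / -7919.528988 = 23.818068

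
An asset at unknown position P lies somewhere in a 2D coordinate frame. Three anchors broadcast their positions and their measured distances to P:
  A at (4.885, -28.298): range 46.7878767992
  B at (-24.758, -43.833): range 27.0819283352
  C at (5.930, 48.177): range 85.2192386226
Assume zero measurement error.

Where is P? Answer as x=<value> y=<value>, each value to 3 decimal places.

x=-41.553 y=-22.588

eq1: (x − 4.885)² + (y + 28.298)² = 46.7878767992²
eq2: (x + 24.758)² + (y + 43.833)² = 27.0819283352²
eq3: (x − 5.930)² + (y − 48.177)² = 85.2192386226²
eq3−eq2, eq3−eq1 (x²,y² cancel):
  -61.376·x − 184.020·y = 6706.990013
  -2.090·x − 152.950·y = 3541.665016
det = -61.376·-152.950 − -184.020·-2.090 = 9002.857400
x = (6706.990013·-152.950 − -184.020·3541.665016) / 9002.857400 = -41.553132
y = (-61.376·3541.665016 − 6706.990013·-2.090) / 9002.857400 = -22.587898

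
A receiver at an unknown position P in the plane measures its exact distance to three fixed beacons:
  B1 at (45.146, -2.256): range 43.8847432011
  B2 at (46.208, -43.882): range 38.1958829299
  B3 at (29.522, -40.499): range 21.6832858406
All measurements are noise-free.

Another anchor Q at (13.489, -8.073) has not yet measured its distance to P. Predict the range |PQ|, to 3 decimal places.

21.663

eq1: (x − 45.146)² + (y + 2.256)² = 43.8847432011²
eq2: (x − 46.208)² + (y + 43.882)² = 38.1958829299²
eq3: (x − 29.522)² + (y + 40.499)² = 21.6832858406²
eq1−eq3, eq1−eq2 (x²,y² cancel):
  -31.248·x − 76.486·y = 1924.172434
  2.124·x − 83.252·y = 2484.503549
det = -31.248·-83.252 − -76.486·2.124 = 2763.914760
x = (1924.172434·-83.252 − -76.486·2484.503549) / 2763.914760 = 10.795751
y = (-31.248·2484.503549 − 1924.172434·2.124) / 2763.914760 = -29.567739
|P − Q| = √((10.795751 − 13.489)² + (-29.567739 − -8.073)²) = 21.662811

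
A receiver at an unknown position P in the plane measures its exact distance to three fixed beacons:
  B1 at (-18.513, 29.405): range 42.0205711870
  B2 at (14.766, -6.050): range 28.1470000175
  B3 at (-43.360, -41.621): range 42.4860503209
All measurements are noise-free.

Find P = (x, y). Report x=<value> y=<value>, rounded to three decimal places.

eq1: (x + 18.513)² + (y − 29.405)² = 42.0205711870²
eq2: (x − 14.766)² + (y + 6.050)² = 28.1470000175²
eq3: (x + 43.360)² + (y + 41.621)² = 42.4860503209²
eq1−eq2, eq1−eq3 (x²,y² cancel):
  66.558·x − 70.910·y = 20.726855
  -49.694·x − 142.052·y = 2365.675978
det = 66.558·-142.052 − -70.910·-49.694 = -12978.498556
x = (20.726855·-142.052 − -70.910·2365.675978) / -12978.498556 = -12.698371
y = (66.558·2365.675978 − 20.726855·-49.694) / -12978.498556 = -12.211325

x=-12.698 y=-12.211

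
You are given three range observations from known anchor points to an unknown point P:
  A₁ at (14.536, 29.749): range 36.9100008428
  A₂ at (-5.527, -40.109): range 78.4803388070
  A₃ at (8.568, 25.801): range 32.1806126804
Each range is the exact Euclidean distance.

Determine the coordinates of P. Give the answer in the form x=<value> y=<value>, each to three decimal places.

eq1: (x − 14.536)² + (y − 29.749)² = 36.9100008428²
eq2: (x + 5.527)² + (y + 40.109)² = 78.4803388070²
eq3: (x − 8.568)² + (y − 25.801)² = 32.1806126804²
eq3−eq2, eq3−eq1 (x²,y² cancel):
  -28.190·x − 131.820·y = -4223.394362
  11.936·x + 7.896·y = 30.439742
det = -28.190·7.896 − -131.820·11.936 = 1350.815280
x = (-4223.394362·7.896 − -131.820·30.439742) / 1350.815280 = -21.716778
y = (-28.190·30.439742 − -4223.394362·11.936) / 1350.815280 = 36.683283

x=-21.717 y=36.683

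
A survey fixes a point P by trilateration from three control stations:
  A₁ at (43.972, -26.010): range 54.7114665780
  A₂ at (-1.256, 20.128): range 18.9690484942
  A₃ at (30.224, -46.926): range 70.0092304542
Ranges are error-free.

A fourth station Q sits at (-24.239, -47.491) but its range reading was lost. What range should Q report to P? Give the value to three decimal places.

eq1: (x − 43.972)² + (y + 26.010)² = 54.7114665780²
eq2: (x + 1.256)² + (y − 20.128)² = 18.9690484942²
eq3: (x − 30.224)² + (y + 46.926)² = 70.0092304542²
eq3−eq2, eq3−eq1 (x²,y² cancel):
  -62.960·x + 134.108·y = 1832.641816
  27.496·x + 41.832·y = 1402.465006
det = -62.960·41.832 − 134.108·27.496 = -6321.176288
x = (1832.641816·41.832 − 134.108·1402.465006) / -6321.176288 = 17.626261
y = (-62.960·1402.465006 − 1832.641816·27.496) / -6321.176288 = 21.940460
|P − Q| = √((17.626261 − -24.239)² + (21.940460 − -47.491)²) = 81.076678

81.077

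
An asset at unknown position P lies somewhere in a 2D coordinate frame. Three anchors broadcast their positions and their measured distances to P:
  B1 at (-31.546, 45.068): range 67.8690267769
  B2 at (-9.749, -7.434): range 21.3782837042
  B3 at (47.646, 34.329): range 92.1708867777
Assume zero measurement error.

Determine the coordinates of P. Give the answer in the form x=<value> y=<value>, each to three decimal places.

x=-24.938 y=-22.479

eq1: (x + 31.546)² + (y − 45.068)² = 67.8690267769²
eq2: (x + 9.749)² + (y + 7.434)² = 21.3782837042²
eq3: (x − 47.646)² + (y − 34.329)² = 92.1708867777²
eq1−eq2, eq1−eq3 (x²,y² cancel):
  43.594·x − 105.004·y = 1273.206399
  158.384·x − 21.478·y = -3466.920757
det = 43.594·-21.478 − -105.004·158.384 = 15694.641604
x = (1273.206399·-21.478 − -105.004·-3466.920757) / 15694.641604 = -24.937586
y = (43.594·-3466.920757 − 1273.206399·158.384) / 15694.641604 = -22.478530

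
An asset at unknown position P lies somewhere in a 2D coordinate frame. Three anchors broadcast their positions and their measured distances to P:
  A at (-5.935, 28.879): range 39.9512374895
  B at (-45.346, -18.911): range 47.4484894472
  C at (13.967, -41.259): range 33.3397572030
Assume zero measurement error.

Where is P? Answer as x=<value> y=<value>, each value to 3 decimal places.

x=1.334 y=-10.405

eq1: (x + 5.935)² + (y − 28.879)² = 39.9512374895²
eq2: (x + 45.346)² + (y + 18.911)² = 47.4484894472²
eq3: (x − 13.967)² + (y + 41.259)² = 33.3397572030²
eq3−eq1, eq3−eq2 (x²,y² cancel):
  -39.804·x + 140.276·y = -1512.723271
  -118.626·x + 44.696·y = -623.316273
det = -39.804·44.696 − 140.276·-118.626 = 14861.301192
x = (-1512.723271·44.696 − 140.276·-623.316273) / 14861.301192 = 1.333910
y = (-39.804·-623.316273 − -1512.723271·-118.626) / 14861.301192 = -10.405403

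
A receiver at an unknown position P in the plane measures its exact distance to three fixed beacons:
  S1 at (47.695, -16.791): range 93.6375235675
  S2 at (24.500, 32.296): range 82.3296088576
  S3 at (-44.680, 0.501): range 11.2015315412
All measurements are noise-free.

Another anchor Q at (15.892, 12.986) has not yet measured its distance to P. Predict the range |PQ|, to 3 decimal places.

66.010

eq1: (x − 47.695)² + (y + 16.791)² = 93.6375235675²
eq2: (x − 24.500)² + (y − 32.296)² = 82.3296088576²
eq3: (x + 44.680)² + (y − 0.501)² = 11.2015315412²
eq3−eq2, eq3−eq1 (x²,y² cancel):
  138.360·x + 63.590·y = -7005.961971
  184.750·x − 34.584·y = -8082.314206
det = 138.360·-34.584 − 63.590·184.750 = -16533.294740
x = (-7005.961971·-34.584 − 63.590·-8082.314206) / -16533.294740 = -45.740946
y = (138.360·-8082.314206 − -7005.961971·184.750) / -16533.294740 = -10.650175
|P − Q| = √((-45.740946 − 15.892)² + (-10.650175 − 12.986)²) = 66.009763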